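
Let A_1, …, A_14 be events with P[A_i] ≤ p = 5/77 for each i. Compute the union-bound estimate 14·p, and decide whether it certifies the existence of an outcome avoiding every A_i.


Union bound: P[∪_{i=1}^{14} A_i] ≤ Σ_i P[A_i] ≤ 14·p = 14·(5/77) = 10/11.
Numerically: 10/11 ≈ 0.9090909.
Is 10/11 < 1? YES.
Since P[∪ A_i] ≤ 10/11 < 1, the complement has P[∩ A_i^c] ≥ 1 − 10/11 = 1/11 > 0, so some outcome avoids every A_i.

14·p = 10/11 ≈ 0.9090909; existence CERTIFIED by the union bound.


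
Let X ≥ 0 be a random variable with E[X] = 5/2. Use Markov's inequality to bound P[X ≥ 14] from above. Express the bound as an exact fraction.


μ = E[X] = 5/2, a = 14.
Markov: P[X ≥ 14] ≤ μ/a = (5/2)/14 = 5/28.
Numerically: ≈ 0.179.
(Since a = 14 > μ = 2.500, the bound 5/28 is < 1 and informative.)

P[X ≥ 14] ≤ 5/28 ≈ 0.179.


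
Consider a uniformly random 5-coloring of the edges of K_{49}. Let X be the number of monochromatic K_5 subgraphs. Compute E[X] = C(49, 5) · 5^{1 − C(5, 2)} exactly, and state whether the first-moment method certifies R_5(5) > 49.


E[X] = C(49, 5) · 5^{1 − 10} = 1906884 · 5^{−9} = 1906884/1953125.
As a reduced fraction: E[X] = 1906884/1953125 ≈ 0.97632.
Is E[X] < 1? YES.
Since E[X] < 1, there exists a 5-coloring of K_{49} with no monochromatic K_5; hence R_5(5) > 49.

E[X] = 1906884/1953125 ≈ 0.97632; E[X] < 1, so R_5(5) > 49.


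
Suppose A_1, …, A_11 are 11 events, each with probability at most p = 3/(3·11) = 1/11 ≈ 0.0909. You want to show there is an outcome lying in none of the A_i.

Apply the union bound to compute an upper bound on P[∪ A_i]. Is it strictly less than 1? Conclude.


Union bound: P[∪_{i=1}^{11} A_i] ≤ Σ_i P[A_i] ≤ 11·p = 11·(1/11) = 1.
Numerically: 1 ≈ 1.0000.
Is 1 < 1? NO.
Since the bound 1 is ≥ 1, the union bound is uninformative here; it does NOT by itself certify existence.

11·p = 1 ≈ 1.0000; existence NOT certified by the union bound.


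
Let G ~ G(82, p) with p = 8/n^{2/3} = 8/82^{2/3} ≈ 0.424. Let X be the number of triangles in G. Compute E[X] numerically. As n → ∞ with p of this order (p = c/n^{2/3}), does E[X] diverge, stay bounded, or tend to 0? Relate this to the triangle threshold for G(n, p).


Number of potential triangles: C(82, 3) = 88560.
Each occurs with probability p³ ≈ (0.424)³ ≈ 7.61452e-02.
By linearity: E[X] = C(82, 3)·p³ ≈ 88560 · 7.61452e-02 ≈ 6743.415.
Since α = 2/3 < 1, p = c/n^{2/3} ≫ 1/n is above the triangle threshold p ~ 1/n. Asymptotically E[X] ~ (c³/6)·n^{3(1−α)} = (8³/6)·n^{1} → ∞; triangles are abundant w.h.p.

E[X] ≈ 6743.415; in regime p = Θ(1/n^{2/3}) E[X] diverges (above the triangle threshold p ~ 1/n).


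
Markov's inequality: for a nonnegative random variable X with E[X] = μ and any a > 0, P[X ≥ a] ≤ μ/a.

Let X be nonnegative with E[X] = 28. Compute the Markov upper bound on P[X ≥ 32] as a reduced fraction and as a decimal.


μ = E[X] = 28, a = 32.
Markov: P[X ≥ 32] ≤ μ/a = (28)/32 = 7/8.
Numerically: ≈ 0.87500.
(Since a = 32 > μ = 28.00000, the bound 7/8 is < 1 and informative.)

P[X ≥ 32] ≤ 7/8 ≈ 0.87500.


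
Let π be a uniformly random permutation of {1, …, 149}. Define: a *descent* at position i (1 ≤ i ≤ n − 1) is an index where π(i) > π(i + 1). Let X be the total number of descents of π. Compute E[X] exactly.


Write X = Σ X_I over i = 1, …, 148, with X_I the indicator of one descent.
There are 148 indicators.
For each fixed i, the pair (π(i), π(i+1)) is a uniformly random ordered pair of distinct values from {1, …, 149}; by symmetry P[π(i) > π(i+1)] = 1/2.
By linearity: E[X] = 148 · (1/2) = (149 − 1) · (1/2) = 74 ≈ 74.000.

E[X] = 74 = 74.000.


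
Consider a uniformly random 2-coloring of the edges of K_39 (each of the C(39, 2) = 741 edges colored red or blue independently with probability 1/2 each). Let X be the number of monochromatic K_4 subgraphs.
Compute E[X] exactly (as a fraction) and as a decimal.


Let X = Σ_S X_S over the C(39, 4) = 82251 subsets S of size 4, where X_S = 1 if the K_4 on S is monochromatic.
For a fixed S, the K_4 on S has C(4, 2) = 6 edges. P[all 6 edges red] = (1/2)^6, and likewise for blue, so P[monochromatic] = 2·(1/2)^6 = 2^{1 − 6} = 1/32.
By linearity: E[X] = C(39, 4) · 2^{1 − 6} = 82251 · 1/32 = 82251/32.
Numerically: E[X] ≈ 2570.343750.

E[X] = C(39,4)·2^(1−C(4,2)) = 82251/32 ≈ 2570.343750.


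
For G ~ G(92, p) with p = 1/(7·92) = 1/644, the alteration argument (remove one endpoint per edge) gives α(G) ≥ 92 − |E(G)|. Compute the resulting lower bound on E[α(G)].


E[|E(G)|] = C(92, 2)·p = 4186 · (1/644) = 13/2.
E[α(G)] ≥ n − E[|E(G)|] = 92 − 13/2 = 171/2.
Numerically: ≈ 85.5000.
(This is only a lower bound; the true E[α(G)] may be larger.)

E[α(G)] ≥ 171/2 ≈ 85.5000.


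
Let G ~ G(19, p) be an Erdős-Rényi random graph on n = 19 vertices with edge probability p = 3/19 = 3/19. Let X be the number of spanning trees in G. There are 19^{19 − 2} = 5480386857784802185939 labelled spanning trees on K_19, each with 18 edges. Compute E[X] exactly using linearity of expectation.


K_19 has 19^{19 − 2} = 5480386857784802185939 labelled spanning trees.
For each such spanning tree H, let X_H = 1 if all 18 edges of H are present in G. Then P[X_H = 1] = p^{18} = (3/19)^{18} = 387420489/104127350297911241532841.
By linearity: E[X] = Σ_H E[X_H] = 5480386857784802185939 · p^{18} = 5480386857784802185939 · 387420489/104127350297911241532841 = 387420489/19.
Numerically: E[X] ≈ 2.03906e+07.

E[X] = 5480386857784802185939 · (3/19)^{18} = 387420489/19 ≈ 2.03906e+07.


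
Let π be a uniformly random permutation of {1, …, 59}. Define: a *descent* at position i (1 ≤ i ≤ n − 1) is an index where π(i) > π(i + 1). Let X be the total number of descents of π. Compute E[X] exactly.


Write X = Σ X_I over i = 1, …, 58, with X_I the indicator of one descent.
There are 58 indicators.
For each fixed i, the pair (π(i), π(i+1)) is a uniformly random ordered pair of distinct values from {1, …, 59}; by symmetry P[π(i) > π(i+1)] = 1/2.
By linearity: E[X] = 58 · (1/2) = (59 − 1) · (1/2) = 29 ≈ 29.000000.

E[X] = 29 = 29.000000.


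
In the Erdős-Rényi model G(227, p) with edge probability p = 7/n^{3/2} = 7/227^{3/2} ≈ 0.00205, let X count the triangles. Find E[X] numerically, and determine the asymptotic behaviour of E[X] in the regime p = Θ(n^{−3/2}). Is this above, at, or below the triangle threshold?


Number of potential triangles: C(227, 3) = 1923825.
Each occurs with probability p³ ≈ (0.00205)³ ≈ 8.57389e-09.
By linearity: E[X] = C(227, 3)·p³ ≈ 1923825 · 8.57389e-09 ≈ 0.016.
Since α = 3/2 > 1, p = c/n^{3/2} = o(1/n) is below the triangle threshold p ~ 1/n. Asymptotically E[X] ~ (c³/6)·n^{3(1−α)} = (7³/6)·n^{-1.5} → 0, so by Markov's inequality G has no triangles w.h.p.

E[X] ≈ 0.016; in regime p = Θ(1/n^{3/2}) E[X] tends to 0 (below the triangle threshold p ~ 1/n).


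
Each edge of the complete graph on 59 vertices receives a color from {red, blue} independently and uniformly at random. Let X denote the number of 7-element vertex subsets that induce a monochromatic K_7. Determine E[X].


Let X = Σ_S X_S over the C(59, 7) = 341149446 subsets S of size 7, where X_S = 1 if the K_7 on S is monochromatic.
For a fixed S, the K_7 on S has C(7, 2) = 21 edges. P[all 21 edges red] = (1/2)^21, and likewise for blue, so P[monochromatic] = 2·(1/2)^21 = 2^{1 − 21} = 1/1048576.
Summing: E[X] = C(59, 7) · 2^{1 − 21} = 341149446 · 1/1048576 = 170574723/524288.
Numerically: E[X] ≈ 325.345465.

E[X] = C(59,7)·2^(1−C(7,2)) = 170574723/524288 ≈ 325.345465.


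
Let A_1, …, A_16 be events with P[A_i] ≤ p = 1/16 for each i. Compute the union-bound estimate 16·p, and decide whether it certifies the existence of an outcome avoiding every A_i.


Union bound: P[∪_{i=1}^{16} A_i] ≤ Σ_i P[A_i] ≤ 16·p = 16·(1/16) = 1.
Numerically: 1 ≈ 1.0000000.
Is 1 < 1? NO.
Since the bound 1 is ≥ 1, the union bound is uninformative here; it does NOT by itself certify existence.

16·p = 1 ≈ 1.0000000; existence NOT certified by the union bound.


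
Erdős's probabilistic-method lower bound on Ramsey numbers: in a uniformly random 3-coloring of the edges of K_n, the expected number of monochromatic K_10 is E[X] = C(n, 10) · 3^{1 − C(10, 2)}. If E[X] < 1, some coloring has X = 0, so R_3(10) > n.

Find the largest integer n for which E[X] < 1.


We need C(n, 10) · 3^{1 − 45} < 1, i.e. C(n, 10) < 3^{45 − 1} = 984770902183611232881.
Check values of n near the boundary:
  n = 572: C(572, 10) = 954640815642161682606; 954640815642161682606 < 984770902183611232881? YES
  n = 573: C(573, 10) = 971597135635805762226; 971597135635805762226 < 984770902183611232881? YES
  n = 574: C(574, 10) = 988824035203816502691; 988824035203816502691 < 984770902183611232881? NO
  n = 575: C(575, 10) = 1006325345561406175305; 1006325345561406175305 < 984770902183611232881? NO
  n = 576: C(576, 10) = 1024104945306307344480; 1024104945306307344480 < 984770902183611232881? NO
The largest n with C(n, 10) < 984770902183611232881 is n = 573 (where E[X] = 35985079097622435638/36472996377170786403 ≈ 0.9866225). Hence R_3(10) > 573, i.e. R_3(10) ≥ 574.

Largest n = 573; hence R_3(10) > 573.


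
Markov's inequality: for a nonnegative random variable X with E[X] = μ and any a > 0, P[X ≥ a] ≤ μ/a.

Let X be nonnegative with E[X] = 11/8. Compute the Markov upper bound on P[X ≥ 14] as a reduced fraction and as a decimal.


μ = E[X] = 11/8, a = 14.
Markov: P[X ≥ 14] ≤ μ/a = (11/8)/14 = 11/112.
Numerically: ≈ 0.09821.
(Since a = 14 > μ = 1.37500, the bound 11/112 is < 1 and informative.)

P[X ≥ 14] ≤ 11/112 ≈ 0.09821.


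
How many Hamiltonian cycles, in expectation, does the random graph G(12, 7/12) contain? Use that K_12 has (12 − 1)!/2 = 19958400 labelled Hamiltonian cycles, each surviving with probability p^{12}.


K_12 has (12 − 1)!/2 = 19958400 labelled Hamiltonian cycles.
For each such Hamiltonian cycle H, let X_H = 1 if all 12 edges of H are present in G. Then P[X_H = 1] = p^{12} = (7/12)^{12} = 13841287201/8916100448256.
Summing the indicators: E[X] = Σ_H E[X_H] = 19958400 · p^{12} = 19958400 · 13841287201/8916100448256 = 26644477861925/859963392.
Numerically: E[X] ≈ 30983.

E[X] = 19958400 · (7/12)^{12} = 26644477861925/859963392 ≈ 30983.


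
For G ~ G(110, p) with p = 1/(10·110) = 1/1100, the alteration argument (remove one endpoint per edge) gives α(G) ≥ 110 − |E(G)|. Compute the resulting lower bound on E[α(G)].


E[|E(G)|] = C(110, 2)·p = 5995 · (1/1100) = 109/20.
E[α(G)] ≥ n − E[|E(G)|] = 110 − 109/20 = 2091/20.
Numerically: ≈ 104.5500.
(This is only a lower bound; the true E[α(G)] may be larger.)

E[α(G)] ≥ 2091/20 ≈ 104.5500.


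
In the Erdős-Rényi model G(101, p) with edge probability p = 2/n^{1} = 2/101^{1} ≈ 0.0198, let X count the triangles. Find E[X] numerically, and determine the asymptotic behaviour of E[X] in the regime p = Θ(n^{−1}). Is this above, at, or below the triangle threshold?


Number of potential triangles: C(101, 3) = 166650.
Each occurs with probability p³ ≈ (0.0198)³ ≈ 7.76472e-06.
By linearity: E[X] = C(101, 3)·p³ ≈ 166650 · 7.76472e-06 ≈ 1.294.
Here α = 1, so p = 2/n is exactly at the triangle threshold p ~ 1/n. Asymptotically E[X] → c³/6 = 2³/6 = 4/3 ≈ 1.333, a bounded constant. In this regime the triangle count is asymptotically Poisson(c³/6).

E[X] ≈ 1.294; in regime p = Θ(1/n^{1}) E[X] stays bounded (at the triangle threshold p ~ 1/n).


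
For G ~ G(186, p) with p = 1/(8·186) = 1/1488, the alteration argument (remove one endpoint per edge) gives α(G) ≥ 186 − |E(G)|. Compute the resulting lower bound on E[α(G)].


E[|E(G)|] = C(186, 2)·p = 17205 · (1/1488) = 185/16.
E[α(G)] ≥ n − E[|E(G)|] = 186 − 185/16 = 2791/16.
Numerically: ≈ 174.437500.
(This is only a lower bound; the true E[α(G)] may be larger.)

E[α(G)] ≥ 2791/16 ≈ 174.437500.


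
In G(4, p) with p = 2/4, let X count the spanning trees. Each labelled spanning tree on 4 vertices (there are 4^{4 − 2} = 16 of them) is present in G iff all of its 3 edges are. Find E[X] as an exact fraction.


K_4 has 4^{4 − 2} = 16 labelled spanning trees.
For each such spanning tree H, let X_H = 1 if all 3 edges of H are present in G. Then P[X_H = 1] = p^{3} = (1/2)^{3} = 1/8.
By linearity: E[X] = Σ_H E[X_H] = 16 · p^{3} = 16 · 1/8 = 2.
Numerically: E[X] ≈ 2.

E[X] = 16 · (1/2)^{3} = 2 ≈ 2.


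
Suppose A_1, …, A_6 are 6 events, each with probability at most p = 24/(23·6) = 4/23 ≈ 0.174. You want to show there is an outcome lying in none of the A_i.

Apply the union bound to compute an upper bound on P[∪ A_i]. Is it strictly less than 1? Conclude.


Union bound: P[∪_{i=1}^{6} A_i] ≤ Σ_i P[A_i] ≤ 6·p = 6·(4/23) = 24/23.
Numerically: 24/23 ≈ 1.043.
Is 24/23 < 1? NO.
Since the bound 24/23 is ≥ 1, the union bound is uninformative here; it does NOT by itself certify existence.

6·p = 24/23 ≈ 1.043; existence NOT certified by the union bound.


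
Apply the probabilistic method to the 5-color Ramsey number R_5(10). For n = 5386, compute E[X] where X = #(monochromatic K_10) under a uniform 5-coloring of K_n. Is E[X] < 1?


E[X] = C(5386, 10) · 5^{1 − 45} = 5613966214234562222231428510561 · 5^{−44} = 5613966214234562222231428510561/5684341886080801486968994140625.
As a reduced fraction: E[X] = 5613966214234562222231428510561/5684341886080801486968994140625 ≈ 0.9876194.
Is E[X] < 1? YES.
Since E[X] < 1, there exists a 5-coloring of K_{5386} with no monochromatic K_10; hence R_5(10) > 5386.

E[X] = 5613966214234562222231428510561/5684341886080801486968994140625 ≈ 0.9876194; E[X] < 1, so R_5(10) > 5386.


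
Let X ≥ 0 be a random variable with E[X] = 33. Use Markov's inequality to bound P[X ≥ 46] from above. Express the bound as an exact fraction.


μ = E[X] = 33, a = 46.
Markov: P[X ≥ 46] ≤ μ/a = (33)/46 = 33/46.
Numerically: ≈ 0.717391.
(Since a = 46 > μ = 33.000000, the bound 33/46 is < 1 and informative.)

P[X ≥ 46] ≤ 33/46 ≈ 0.717391.


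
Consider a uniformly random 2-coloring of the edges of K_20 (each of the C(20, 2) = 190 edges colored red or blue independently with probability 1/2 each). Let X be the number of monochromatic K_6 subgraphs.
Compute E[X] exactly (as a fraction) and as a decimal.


Let X = Σ_S X_S over the C(20, 6) = 38760 subsets S of size 6, where X_S = 1 if the K_6 on S is monochromatic.
For a fixed S, the K_6 on S has C(6, 2) = 15 edges. P[all 15 edges red] = (1/2)^15, and likewise for blue, so P[monochromatic] = 2·(1/2)^15 = 2^{1 − 15} = 1/16384.
By linearity: E[X] = C(20, 6) · 2^{1 − 15} = 38760 · 1/16384 = 4845/2048.
Numerically: E[X] ≈ 2.3657.

E[X] = C(20,6)·2^(1−C(6,2)) = 4845/2048 ≈ 2.3657.


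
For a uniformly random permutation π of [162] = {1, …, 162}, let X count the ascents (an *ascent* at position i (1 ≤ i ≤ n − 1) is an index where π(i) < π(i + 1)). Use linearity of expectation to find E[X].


Write X = Σ X_I over i = 1, …, 161, with X_I the indicator of one ascent.
There are 161 indicators.
For each fixed i, the pair (π(i), π(i+1)) is a uniformly random ordered pair of distinct values from {1, …, 162}; by symmetry P[π(i) < π(i+1)] = 1/2.
By linearity: E[X] = 161 · (1/2) = (162 − 1) · (1/2) = 161/2 ≈ 80.50000.

E[X] = 161/2 = 80.50000.


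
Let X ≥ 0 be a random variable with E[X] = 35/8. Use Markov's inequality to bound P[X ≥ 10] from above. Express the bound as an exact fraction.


μ = E[X] = 35/8, a = 10.
Markov: P[X ≥ 10] ≤ μ/a = (35/8)/10 = 7/16.
Numerically: ≈ 0.43750.
(Since a = 10 > μ = 4.37500, the bound 7/16 is < 1 and informative.)

P[X ≥ 10] ≤ 7/16 ≈ 0.43750.


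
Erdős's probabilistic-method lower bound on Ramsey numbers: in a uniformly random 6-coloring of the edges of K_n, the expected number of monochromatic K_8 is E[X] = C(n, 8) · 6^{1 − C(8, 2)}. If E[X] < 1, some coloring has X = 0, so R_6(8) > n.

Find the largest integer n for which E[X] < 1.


We need C(n, 8) · 6^{1 − 28} < 1, i.e. C(n, 8) < 6^{28 − 1} = 1023490369077469249536.
Check values of n near the boundary:
  n = 1591: C(1591, 8) = 1000427749141189953870; 1000427749141189953870 < 1023490369077469249536? YES
  n = 1592: C(1592, 8) = 1005480414540892933435; 1005480414540892933435 < 1023490369077469249536? YES
  n = 1593: C(1593, 8) = 1010555394551193970323; 1010555394551193970323 < 1023490369077469249536? YES
  n = 1594: C(1594, 8) = 1015652773590544255167; 1015652773590544255167 < 1023490369077469249536? YES
  n = 1595: C(1595, 8) = 1020772636343363633895; 1020772636343363633895 < 1023490369077469249536? YES
  n = 1596: C(1596, 8) = 1025915067760710553965; 1025915067760710553965 < 1023490369077469249536? NO
  n = 1597: C(1597, 8) = 1031080153060953275445; 1031080153060953275445 < 1023490369077469249536? NO
The largest n with C(n, 8) < 1023490369077469249536 is n = 1595 (where E[X] = 113419181815929292655/113721152119718805504 ≈ 0.997). Hence R_6(8) > 1595, i.e. R_6(8) ≥ 1596.

Largest n = 1595; hence R_6(8) > 1595.


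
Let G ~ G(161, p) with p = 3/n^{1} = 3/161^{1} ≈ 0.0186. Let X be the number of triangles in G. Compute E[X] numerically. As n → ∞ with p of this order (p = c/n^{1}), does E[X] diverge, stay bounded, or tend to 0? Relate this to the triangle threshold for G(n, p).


Number of potential triangles: C(161, 3) = 682640.
Each occurs with probability p³ ≈ (0.0186)³ ≈ 6.46973e-06.
By linearity: E[X] = C(161, 3)·p³ ≈ 682640 · 6.46973e-06 ≈ 4.416.
Here α = 1, so p = 3/n is exactly at the triangle threshold p ~ 1/n. Asymptotically E[X] → c³/6 = 3³/6 = 9/2 ≈ 4.500, a bounded constant. In this regime the triangle count is asymptotically Poisson(c³/6).

E[X] ≈ 4.416; in regime p = Θ(1/n^{1}) E[X] stays bounded (at the triangle threshold p ~ 1/n).


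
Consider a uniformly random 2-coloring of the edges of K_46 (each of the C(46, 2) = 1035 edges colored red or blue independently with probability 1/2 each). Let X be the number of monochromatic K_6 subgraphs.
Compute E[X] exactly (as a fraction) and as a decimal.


Let X = Σ_S X_S over the C(46, 6) = 9366819 subsets S of size 6, where X_S = 1 if the K_6 on S is monochromatic.
For a fixed S, the K_6 on S has C(6, 2) = 15 edges. P[all 15 edges red] = (1/2)^15, and likewise for blue, so P[monochromatic] = 2·(1/2)^15 = 2^{1 − 15} = 1/16384.
Summing: E[X] = C(46, 6) · 2^{1 − 15} = 9366819 · 1/16384 = 9366819/16384.
Numerically: E[X] ≈ 571.70526.

E[X] = C(46,6)·2^(1−C(6,2)) = 9366819/16384 ≈ 571.70526.


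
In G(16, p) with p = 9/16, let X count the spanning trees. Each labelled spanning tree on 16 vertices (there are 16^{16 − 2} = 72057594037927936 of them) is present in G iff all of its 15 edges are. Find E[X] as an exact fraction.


K_16 has 16^{16 − 2} = 72057594037927936 labelled spanning trees.
For each such spanning tree H, let X_H = 1 if all 15 edges of H are present in G. Then P[X_H = 1] = p^{15} = (9/16)^{15} = 205891132094649/1152921504606846976.
By linearity of expectation: E[X] = Σ_H E[X_H] = 72057594037927936 · p^{15} = 72057594037927936 · 205891132094649/1152921504606846976 = 205891132094649/16.
Numerically: E[X] ≈ 1.29e+13.

E[X] = 72057594037927936 · (9/16)^{15} = 205891132094649/16 ≈ 1.29e+13.


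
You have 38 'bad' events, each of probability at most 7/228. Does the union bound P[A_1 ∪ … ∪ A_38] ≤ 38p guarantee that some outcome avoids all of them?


Union bound: P[∪_{i=1}^{38} A_i] ≤ Σ_i P[A_i] ≤ 38·p = 38·(7/228) = 7/6.
Numerically: 7/6 ≈ 1.1667.
Is 7/6 < 1? NO.
Since the bound 7/6 is ≥ 1, the union bound is uninformative here; it does NOT by itself certify existence.

38·p = 7/6 ≈ 1.1667; existence NOT certified by the union bound.


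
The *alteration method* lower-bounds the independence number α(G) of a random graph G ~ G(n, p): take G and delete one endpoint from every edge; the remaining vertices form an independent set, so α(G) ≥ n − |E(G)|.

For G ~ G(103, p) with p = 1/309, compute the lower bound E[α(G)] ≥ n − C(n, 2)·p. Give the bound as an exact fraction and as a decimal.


E[|E(G)|] = C(103, 2)·p = 5253 · (1/309) = 17.
E[α(G)] ≥ n − E[|E(G)|] = 103 − 17 = 86.
Numerically: ≈ 86.000.
(This is only a lower bound; the true E[α(G)] may be larger.)

E[α(G)] ≥ 86 ≈ 86.000.


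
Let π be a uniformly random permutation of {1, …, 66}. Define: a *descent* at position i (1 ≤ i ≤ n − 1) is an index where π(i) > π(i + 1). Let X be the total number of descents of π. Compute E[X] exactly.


Write X = Σ X_I over i = 1, …, 65, with X_I the indicator of one descent.
There are 65 indicators.
For each fixed i, the pair (π(i), π(i+1)) is a uniformly random ordered pair of distinct values from {1, …, 66}; by symmetry P[π(i) > π(i+1)] = 1/2.
By linearity: E[X] = 65 · (1/2) = (66 − 1) · (1/2) = 65/2 ≈ 32.500.

E[X] = 65/2 = 32.500.


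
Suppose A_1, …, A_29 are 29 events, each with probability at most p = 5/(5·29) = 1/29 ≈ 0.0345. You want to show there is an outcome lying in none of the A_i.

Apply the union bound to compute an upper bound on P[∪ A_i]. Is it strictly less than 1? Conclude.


Union bound: P[∪_{i=1}^{29} A_i] ≤ Σ_i P[A_i] ≤ 29·p = 29·(1/29) = 1.
Numerically: 1 ≈ 1.0000.
Is 1 < 1? NO.
Since the bound 1 is ≥ 1, the union bound is uninformative here; it does NOT by itself certify existence.

29·p = 1 ≈ 1.0000; existence NOT certified by the union bound.


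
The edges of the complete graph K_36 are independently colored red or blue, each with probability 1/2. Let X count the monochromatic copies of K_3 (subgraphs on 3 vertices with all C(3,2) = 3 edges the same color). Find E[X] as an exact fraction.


Let X = Σ_S X_S over the C(36, 3) = 7140 subsets S of size 3, where X_S = 1 if the K_3 on S is monochromatic.
For a fixed S, the K_3 on S has C(3, 2) = 3 edges. P[all 3 edges red] = (1/2)^3, and likewise for blue, so P[monochromatic] = 2·(1/2)^3 = 2^{1 − 3} = 1/4.
Summing: E[X] = C(36, 3) · 2^{1 − 3} = 7140 · 1/4 = 1785.
Numerically: E[X] ≈ 1785.00000.

E[X] = C(36,3)·2^(1−C(3,2)) = 1785 ≈ 1785.00000.


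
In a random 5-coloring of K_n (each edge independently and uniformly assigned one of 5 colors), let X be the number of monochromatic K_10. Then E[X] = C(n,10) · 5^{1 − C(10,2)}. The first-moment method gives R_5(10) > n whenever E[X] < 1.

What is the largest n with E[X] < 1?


We need C(n, 10) · 5^{1 − 45} < 1, i.e. C(n, 10) < 5^{45 − 1} = 5684341886080801486968994140625.
Check values of n near the boundary:
  n = 5391: C(5391, 10) = 5666344714787188828795213697883; 5666344714787188828795213697883 < 5684341886080801486968994140625? YES
  n = 5392: C(5392, 10) = 5676873040158402483252283957448; 5676873040158402483252283957448 < 5684341886080801486968994140625? YES
  n = 5393: C(5393, 10) = 5687418968154238267170642278008; 5687418968154238267170642278008 < 5684341886080801486968994140625? NO
  n = 5394: C(5394, 10) = 5697982524930156243149785372878; 5697982524930156243149785372878 < 5684341886080801486968994140625? NO
  n = 5395: C(5395, 10) = 5708563736675616143322765475706; 5708563736675616143322765475706 < 5684341886080801486968994140625? NO
The largest n with C(n, 10) < 5684341886080801486968994140625 is n = 5392 (where E[X] = 5676873040158402483252283957448/5684341886080801486968994140625 ≈ 0.9986861). Hence R_5(10) > 5392, i.e. R_5(10) ≥ 5393.

Largest n = 5392; hence R_5(10) > 5392.


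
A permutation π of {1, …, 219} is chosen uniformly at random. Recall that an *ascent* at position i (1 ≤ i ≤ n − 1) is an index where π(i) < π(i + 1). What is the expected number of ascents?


Write X = Σ X_I over i = 1, …, 218, with X_I the indicator of one ascent.
There are 218 indicators.
For each fixed i, the pair (π(i), π(i+1)) is a uniformly random ordered pair of distinct values from {1, …, 219}; by symmetry P[π(i) < π(i+1)] = 1/2.
By linearity: E[X] = 218 · (1/2) = (219 − 1) · (1/2) = 109 ≈ 109.000.

E[X] = 109 = 109.000.


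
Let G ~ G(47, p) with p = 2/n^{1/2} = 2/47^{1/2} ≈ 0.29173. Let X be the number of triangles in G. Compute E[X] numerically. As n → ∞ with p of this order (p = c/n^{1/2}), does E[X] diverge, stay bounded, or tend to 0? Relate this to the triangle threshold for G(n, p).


Number of potential triangles: C(47, 3) = 16215.
Each occurs with probability p³ ≈ (0.29173)³ ≈ 2.4828084e-02.
By linearity: E[X] = C(47, 3)·p³ ≈ 16215 · 2.4828084e-02 ≈ 402.58738.
Since α = 1/2 < 1, p = c/n^{1/2} ≫ 1/n is above the triangle threshold p ~ 1/n. Asymptotically E[X] ~ (c³/6)·n^{3(1−α)} = (2³/6)·n^{1.5} → ∞; triangles are abundant w.h.p.

E[X] ≈ 402.58738; in regime p = Θ(1/n^{1/2}) E[X] diverges (above the triangle threshold p ~ 1/n).


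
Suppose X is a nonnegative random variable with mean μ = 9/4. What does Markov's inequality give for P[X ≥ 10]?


μ = E[X] = 9/4, a = 10.
Markov: P[X ≥ 10] ≤ μ/a = (9/4)/10 = 9/40.
Numerically: ≈ 0.22500.
(Since a = 10 > μ = 2.25000, the bound 9/40 is < 1 and informative.)

P[X ≥ 10] ≤ 9/40 ≈ 0.22500.


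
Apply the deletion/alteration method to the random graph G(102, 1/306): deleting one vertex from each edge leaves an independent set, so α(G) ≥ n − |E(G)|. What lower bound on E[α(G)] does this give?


E[|E(G)|] = C(102, 2)·p = 5151 · (1/306) = 101/6.
E[α(G)] ≥ n − E[|E(G)|] = 102 − 101/6 = 511/6.
Numerically: ≈ 85.167.
(This is only a lower bound; the true E[α(G)] may be larger.)

E[α(G)] ≥ 511/6 ≈ 85.167.


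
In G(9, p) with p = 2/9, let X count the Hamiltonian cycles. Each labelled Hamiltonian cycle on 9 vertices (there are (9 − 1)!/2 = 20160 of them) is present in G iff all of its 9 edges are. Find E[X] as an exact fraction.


K_9 has (9 − 1)!/2 = 20160 labelled Hamiltonian cycles.
For each such Hamiltonian cycle H, let X_H = 1 if all 9 edges of H are present in G. Then P[X_H = 1] = p^{9} = (2/9)^{9} = 512/387420489.
By linearity of expectation: E[X] = Σ_H E[X_H] = 20160 · p^{9} = 20160 · 512/387420489 = 1146880/43046721.
Numerically: E[X] ≈ 0.026643.

E[X] = 20160 · (2/9)^{9} = 1146880/43046721 ≈ 0.026643.


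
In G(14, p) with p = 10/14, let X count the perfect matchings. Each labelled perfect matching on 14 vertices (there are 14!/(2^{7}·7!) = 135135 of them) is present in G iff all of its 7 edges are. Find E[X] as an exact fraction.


K_14 has 14!/(2^{7}·7!) = 135135 labelled perfect matchings.
For each such perfect matching H, let X_H = 1 if all 7 edges of H are present in G. Then P[X_H = 1] = p^{7} = (5/7)^{7} = 78125/823543.
By linearity: E[X] = Σ_H E[X_H] = 135135 · p^{7} = 135135 · 78125/823543 = 1508203125/117649.
Numerically: E[X] ≈ 12819.5.

E[X] = 135135 · (5/7)^{7} = 1508203125/117649 ≈ 12819.5.


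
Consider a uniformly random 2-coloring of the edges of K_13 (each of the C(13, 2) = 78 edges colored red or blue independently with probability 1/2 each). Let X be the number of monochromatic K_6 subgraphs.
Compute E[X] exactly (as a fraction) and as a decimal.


Let X = Σ_S X_S over the C(13, 6) = 1716 subsets S of size 6, where X_S = 1 if the K_6 on S is monochromatic.
For a fixed S, the K_6 on S has C(6, 2) = 15 edges. P[all 15 edges red] = (1/2)^15, and likewise for blue, so P[monochromatic] = 2·(1/2)^15 = 2^{1 − 15} = 1/16384.
Summing: E[X] = C(13, 6) · 2^{1 − 15} = 1716 · 1/16384 = 429/4096.
Numerically: E[X] ≈ 0.104736.

E[X] = C(13,6)·2^(1−C(6,2)) = 429/4096 ≈ 0.104736.


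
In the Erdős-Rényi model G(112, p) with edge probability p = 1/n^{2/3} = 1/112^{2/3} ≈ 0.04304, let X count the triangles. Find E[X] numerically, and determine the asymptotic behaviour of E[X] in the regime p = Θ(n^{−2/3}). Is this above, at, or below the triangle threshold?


Number of potential triangles: C(112, 3) = 227920.
Each occurs with probability p³ ≈ (0.04304)³ ≈ 7.971939e-05.
By linearity: E[X] = C(112, 3)·p³ ≈ 227920 · 7.971939e-05 ≈ 18.1696.
Since α = 2/3 < 1, p = c/n^{2/3} ≫ 1/n is above the triangle threshold p ~ 1/n. Asymptotically E[X] ~ (c³/6)·n^{3(1−α)} = (1³/6)·n^{1} → ∞; triangles are abundant w.h.p.

E[X] ≈ 18.1696; in regime p = Θ(1/n^{2/3}) E[X] diverges (above the triangle threshold p ~ 1/n).


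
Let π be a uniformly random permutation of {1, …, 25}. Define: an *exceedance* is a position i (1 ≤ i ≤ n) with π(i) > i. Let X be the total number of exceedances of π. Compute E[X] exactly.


Write X = Σ_{i=1}^{25} X_i, where X_i = 1_{π(i) > i}.
For each fixed i, π(i) is uniform over {1, …, 25} (marginal of a uniform permutation), so P[π(i) > i] = (n − i)/n. Summing: Σ_{i=1}^{25} (n − i)/n = (0 + 1 + … + 24)/25 = 25(25 − 1)/(2·25) = (25 − 1)/2.
Hence E[X] = Σ_{i=1}^{25} (25 − i)/25 = 12 ≈ 12.000000.

E[X] = 12 = 12.000000.


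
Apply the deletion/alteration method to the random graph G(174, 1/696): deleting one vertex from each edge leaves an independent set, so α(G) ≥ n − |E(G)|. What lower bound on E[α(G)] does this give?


E[|E(G)|] = C(174, 2)·p = 15051 · (1/696) = 173/8.
E[α(G)] ≥ n − E[|E(G)|] = 174 − 173/8 = 1219/8.
Numerically: ≈ 152.375.
(This is only a lower bound; the true E[α(G)] may be larger.)

E[α(G)] ≥ 1219/8 ≈ 152.375.


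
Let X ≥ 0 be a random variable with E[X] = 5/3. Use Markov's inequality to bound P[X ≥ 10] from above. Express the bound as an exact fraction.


μ = E[X] = 5/3, a = 10.
Markov: P[X ≥ 10] ≤ μ/a = (5/3)/10 = 1/6.
Numerically: ≈ 0.167.
(Since a = 10 > μ = 1.667, the bound 1/6 is < 1 and informative.)

P[X ≥ 10] ≤ 1/6 ≈ 0.167.


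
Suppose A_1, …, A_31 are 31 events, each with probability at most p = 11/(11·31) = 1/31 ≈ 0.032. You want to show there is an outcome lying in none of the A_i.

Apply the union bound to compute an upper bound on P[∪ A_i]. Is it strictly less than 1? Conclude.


Union bound: P[∪_{i=1}^{31} A_i] ≤ Σ_i P[A_i] ≤ 31·p = 31·(1/31) = 1.
Numerically: 1 ≈ 1.000.
Is 1 < 1? NO.
Since the bound 1 is ≥ 1, the union bound is uninformative here; it does NOT by itself certify existence.

31·p = 1 ≈ 1.000; existence NOT certified by the union bound.


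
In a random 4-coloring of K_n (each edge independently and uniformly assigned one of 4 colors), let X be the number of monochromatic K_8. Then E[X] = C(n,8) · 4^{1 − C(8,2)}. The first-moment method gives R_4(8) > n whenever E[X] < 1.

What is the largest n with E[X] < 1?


We need C(n, 8) · 4^{1 − 28} < 1, i.e. C(n, 8) < 4^{28 − 1} = 18014398509481984.
Check values of n near the boundary:
  n = 403: C(403, 8) = 16090020602228430; 16090020602228430 < 18014398509481984? YES
  n = 404: C(404, 8) = 16415071523485570; 16415071523485570 < 18014398509481984? YES
  n = 405: C(405, 8) = 16745853821188050; 16745853821188050 < 18014398509481984? YES
  n = 406: C(406, 8) = 17082453897995850; 17082453897995850 < 18014398509481984? YES
  n = 407: C(407, 8) = 17424959239309050; 17424959239309050 < 18014398509481984? YES
  n = 408: C(408, 8) = 17773458424095231; 17773458424095231 < 18014398509481984? YES
  n = 409: C(409, 8) = 18128041135797879; 18128041135797879 < 18014398509481984? NO
  n = 410: C(410, 8) = 18488798173326195; 18488798173326195 < 18014398509481984? NO
  n = 411: C(411, 8) = 18855821462126715; 18855821462126715 < 18014398509481984? NO
The largest n with C(n, 8) < 18014398509481984 is n = 408 (where E[X] = 17773458424095231/18014398509481984 ≈ 0.986625). Hence R_4(8) > 408, i.e. R_4(8) ≥ 409.

Largest n = 408; hence R_4(8) > 408.


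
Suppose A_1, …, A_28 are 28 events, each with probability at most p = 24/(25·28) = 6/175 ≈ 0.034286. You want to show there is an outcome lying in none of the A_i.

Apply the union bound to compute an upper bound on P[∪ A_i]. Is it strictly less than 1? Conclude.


Union bound: P[∪_{i=1}^{28} A_i] ≤ Σ_i P[A_i] ≤ 28·p = 28·(6/175) = 24/25.
Numerically: 24/25 ≈ 0.960000.
Is 24/25 < 1? YES.
Since P[∪ A_i] ≤ 24/25 < 1, the complement has P[∩ A_i^c] ≥ 1 − 24/25 = 1/25 > 0, so some outcome avoids every A_i.

28·p = 24/25 ≈ 0.960000; existence CERTIFIED by the union bound.


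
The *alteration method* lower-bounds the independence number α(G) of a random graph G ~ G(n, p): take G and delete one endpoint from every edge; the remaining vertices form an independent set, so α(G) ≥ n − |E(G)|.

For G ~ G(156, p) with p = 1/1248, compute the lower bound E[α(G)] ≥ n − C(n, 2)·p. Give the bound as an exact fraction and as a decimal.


E[|E(G)|] = C(156, 2)·p = 12090 · (1/1248) = 155/16.
E[α(G)] ≥ n − E[|E(G)|] = 156 − 155/16 = 2341/16.
Numerically: ≈ 146.31250.
(This is only a lower bound; the true E[α(G)] may be larger.)

E[α(G)] ≥ 2341/16 ≈ 146.31250.


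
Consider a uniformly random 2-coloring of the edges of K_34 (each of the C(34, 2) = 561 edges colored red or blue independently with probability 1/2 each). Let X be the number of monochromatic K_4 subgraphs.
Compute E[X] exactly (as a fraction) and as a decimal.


Let X = Σ_S X_S over the C(34, 4) = 46376 subsets S of size 4, where X_S = 1 if the K_4 on S is monochromatic.
For a fixed S, the K_4 on S has C(4, 2) = 6 edges. P[all 6 edges red] = (1/2)^6, and likewise for blue, so P[monochromatic] = 2·(1/2)^6 = 2^{1 − 6} = 1/32.
Summing: E[X] = C(34, 4) · 2^{1 − 6} = 46376 · 1/32 = 5797/4.
Numerically: E[X] ≈ 1449.25000.

E[X] = C(34,4)·2^(1−C(4,2)) = 5797/4 ≈ 1449.25000.


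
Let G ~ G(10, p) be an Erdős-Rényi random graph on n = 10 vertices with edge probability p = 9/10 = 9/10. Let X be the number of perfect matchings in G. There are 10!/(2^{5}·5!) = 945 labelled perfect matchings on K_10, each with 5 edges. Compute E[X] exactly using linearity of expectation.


K_10 has 10!/(2^{5}·5!) = 945 labelled perfect matchings.
For each such perfect matching H, let X_H = 1 if all 5 edges of H are present in G. Then P[X_H = 1] = p^{5} = (9/10)^{5} = 59049/100000.
By linearity: E[X] = Σ_H E[X_H] = 945 · p^{5} = 945 · 59049/100000 = 11160261/20000.
Numerically: E[X] ≈ 558.013.

E[X] = 945 · (9/10)^{5} = 11160261/20000 ≈ 558.013.


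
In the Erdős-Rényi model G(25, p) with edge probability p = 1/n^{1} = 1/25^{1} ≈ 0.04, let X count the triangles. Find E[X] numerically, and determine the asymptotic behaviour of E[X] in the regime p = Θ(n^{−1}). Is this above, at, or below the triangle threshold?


Number of potential triangles: C(25, 3) = 2300.
Each occurs with probability p³ ≈ (0.04)³ ≈ 6.4000000e-05.
By linearity: E[X] = C(25, 3)·p³ ≈ 2300 · 6.4000000e-05 ≈ 0.14720.
Here α = 1, so p = 1/n is exactly at the triangle threshold p ~ 1/n. Asymptotically E[X] → c³/6 = 1³/6 = 1/6 ≈ 0.16667, a bounded constant. In this regime the triangle count is asymptotically Poisson(c³/6).

E[X] ≈ 0.14720; in regime p = Θ(1/n^{1}) E[X] stays bounded (at the triangle threshold p ~ 1/n).


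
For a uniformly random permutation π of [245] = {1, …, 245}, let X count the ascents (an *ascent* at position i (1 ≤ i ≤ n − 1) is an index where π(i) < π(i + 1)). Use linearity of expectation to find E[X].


Write X = Σ X_I over i = 1, …, 244, with X_I the indicator of one ascent.
There are 244 indicators.
For each fixed i, the pair (π(i), π(i+1)) is a uniformly random ordered pair of distinct values from {1, …, 245}; by symmetry P[π(i) < π(i+1)] = 1/2.
By linearity: E[X] = 244 · (1/2) = (245 − 1) · (1/2) = 122 ≈ 122.00000.

E[X] = 122 = 122.00000.


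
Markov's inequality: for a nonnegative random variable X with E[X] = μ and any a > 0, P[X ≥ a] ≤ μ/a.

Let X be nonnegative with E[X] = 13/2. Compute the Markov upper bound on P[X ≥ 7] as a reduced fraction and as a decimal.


μ = E[X] = 13/2, a = 7.
Markov: P[X ≥ 7] ≤ μ/a = (13/2)/7 = 13/14.
Numerically: ≈ 0.9286.
(Since a = 7 > μ = 6.5000, the bound 13/14 is < 1 and informative.)

P[X ≥ 7] ≤ 13/14 ≈ 0.9286.


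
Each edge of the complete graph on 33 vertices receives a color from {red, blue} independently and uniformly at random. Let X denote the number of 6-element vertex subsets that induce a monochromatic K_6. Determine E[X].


Let X = Σ_S X_S over the C(33, 6) = 1107568 subsets S of size 6, where X_S = 1 if the K_6 on S is monochromatic.
For a fixed S, the K_6 on S has C(6, 2) = 15 edges. P[all 15 edges red] = (1/2)^15, and likewise for blue, so P[monochromatic] = 2·(1/2)^15 = 2^{1 − 15} = 1/16384.
Summing: E[X] = C(33, 6) · 2^{1 − 15} = 1107568 · 1/16384 = 69223/1024.
Numerically: E[X] ≈ 67.60059.

E[X] = C(33,6)·2^(1−C(6,2)) = 69223/1024 ≈ 67.60059.


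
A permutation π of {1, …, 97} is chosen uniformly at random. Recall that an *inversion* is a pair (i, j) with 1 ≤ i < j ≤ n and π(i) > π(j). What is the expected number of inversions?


Write X = Σ X_I over the C(97, 2) = 4656 pairs i < j, with X_I the indicator of one inversion.
There are 4656 indicators.
For each fixed pair i < j, the values π(i) and π(j) are two distinct elements of {1, …, 97} in uniformly random order; by symmetry P[π(i) > π(j)] = 1/2.
By linearity: E[X] = 4656 · (1/2) = C(97, 2) · (1/2) = 4656/2 = 2328 ≈ 2328.00000.

E[X] = 2328 = 2328.00000.


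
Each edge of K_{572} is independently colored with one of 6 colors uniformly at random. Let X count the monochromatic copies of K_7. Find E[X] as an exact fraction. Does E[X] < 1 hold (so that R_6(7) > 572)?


E[X] = C(572, 7) · 6^{1 − 21} = 3831215212271304 · 6^{−20} = 3831215212271304/3656158440062976.
As a reduced fraction: E[X] = 17737107464219/16926659444736 ≈ 1.0479.
Is E[X] < 1? NO.
Since E[X] ≥ 1, the first-moment bound is inconclusive at n = 572; it does NOT by itself certify R_6(7) > 572.

E[X] = 17737107464219/16926659444736 ≈ 1.0479; E[X] ≥ 1; first-moment method inconclusive here.


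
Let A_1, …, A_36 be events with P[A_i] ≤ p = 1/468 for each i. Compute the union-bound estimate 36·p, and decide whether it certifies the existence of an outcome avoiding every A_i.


Union bound: P[∪_{i=1}^{36} A_i] ≤ Σ_i P[A_i] ≤ 36·p = 36·(1/468) = 1/13.
Numerically: 1/13 ≈ 0.077.
Is 1/13 < 1? YES.
Since P[∪ A_i] ≤ 1/13 < 1, the complement has P[∩ A_i^c] ≥ 1 − 1/13 = 12/13 > 0, so some outcome avoids every A_i.

36·p = 1/13 ≈ 0.077; existence CERTIFIED by the union bound.


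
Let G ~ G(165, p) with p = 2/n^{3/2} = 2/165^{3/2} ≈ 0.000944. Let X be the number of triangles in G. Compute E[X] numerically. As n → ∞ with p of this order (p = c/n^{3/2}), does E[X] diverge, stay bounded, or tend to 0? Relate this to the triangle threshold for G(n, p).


Number of potential triangles: C(165, 3) = 735130.
Each occurs with probability p³ ≈ (0.000944)³ ≈ 8.40257e-10.
By linearity: E[X] = C(165, 3)·p³ ≈ 735130 · 8.40257e-10 ≈ 0.001.
Since α = 3/2 > 1, p = c/n^{3/2} = o(1/n) is below the triangle threshold p ~ 1/n. Asymptotically E[X] ~ (c³/6)·n^{3(1−α)} = (2³/6)·n^{-1.5} → 0, so by Markov's inequality G has no triangles w.h.p.

E[X] ≈ 0.001; in regime p = Θ(1/n^{3/2}) E[X] tends to 0 (below the triangle threshold p ~ 1/n).


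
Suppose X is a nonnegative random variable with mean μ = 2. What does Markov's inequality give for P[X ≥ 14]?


μ = E[X] = 2, a = 14.
Markov: P[X ≥ 14] ≤ μ/a = (2)/14 = 1/7.
Numerically: ≈ 0.14286.
(Since a = 14 > μ = 2.00000, the bound 1/7 is < 1 and informative.)

P[X ≥ 14] ≤ 1/7 ≈ 0.14286.


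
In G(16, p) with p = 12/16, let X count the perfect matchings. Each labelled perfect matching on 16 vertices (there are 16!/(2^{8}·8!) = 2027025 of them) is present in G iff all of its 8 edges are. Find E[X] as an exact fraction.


K_16 has 16!/(2^{8}·8!) = 2027025 labelled perfect matchings.
For each such perfect matching H, let X_H = 1 if all 8 edges of H are present in G. Then P[X_H = 1] = p^{8} = (3/4)^{8} = 6561/65536.
Summing the indicators: E[X] = Σ_H E[X_H] = 2027025 · p^{8} = 2027025 · 6561/65536 = 13299311025/65536.
Numerically: E[X] ≈ 2.0293e+05.

E[X] = 2027025 · (3/4)^{8} = 13299311025/65536 ≈ 2.0293e+05.
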